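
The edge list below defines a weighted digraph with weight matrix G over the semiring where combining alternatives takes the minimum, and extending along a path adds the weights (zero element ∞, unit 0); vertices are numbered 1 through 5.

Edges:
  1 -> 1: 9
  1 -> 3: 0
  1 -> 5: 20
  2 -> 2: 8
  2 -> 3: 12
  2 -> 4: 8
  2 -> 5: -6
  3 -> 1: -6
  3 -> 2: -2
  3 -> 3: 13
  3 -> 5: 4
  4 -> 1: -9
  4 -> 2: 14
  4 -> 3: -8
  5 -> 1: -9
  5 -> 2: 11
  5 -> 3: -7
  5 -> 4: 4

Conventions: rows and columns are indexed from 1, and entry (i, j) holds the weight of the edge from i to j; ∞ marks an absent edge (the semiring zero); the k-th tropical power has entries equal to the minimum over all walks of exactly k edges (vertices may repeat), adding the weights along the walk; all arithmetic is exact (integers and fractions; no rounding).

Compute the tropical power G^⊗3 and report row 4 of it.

G^⊗2:
  [-6, -2, 9, 24, 4]
  [-15, 5, -13, -2, 2]
  [-5, 6, -6, 6, -8]
  [-14, -10, -9, 22, -4]
  [-13, -9, -9, 19, -3]
G^⊗3:
  [-5, 6, -6, 6, -8]
  [-19, -15, -15, 6, -9]
  [-17, -8, -15, -4, -2]
  [-15, -11, -14, -2, -16]
  [-15, -11, -13, -1, -15]
Answer: row 4 of G^⊗3 = [-15, -11, -14, -2, -16]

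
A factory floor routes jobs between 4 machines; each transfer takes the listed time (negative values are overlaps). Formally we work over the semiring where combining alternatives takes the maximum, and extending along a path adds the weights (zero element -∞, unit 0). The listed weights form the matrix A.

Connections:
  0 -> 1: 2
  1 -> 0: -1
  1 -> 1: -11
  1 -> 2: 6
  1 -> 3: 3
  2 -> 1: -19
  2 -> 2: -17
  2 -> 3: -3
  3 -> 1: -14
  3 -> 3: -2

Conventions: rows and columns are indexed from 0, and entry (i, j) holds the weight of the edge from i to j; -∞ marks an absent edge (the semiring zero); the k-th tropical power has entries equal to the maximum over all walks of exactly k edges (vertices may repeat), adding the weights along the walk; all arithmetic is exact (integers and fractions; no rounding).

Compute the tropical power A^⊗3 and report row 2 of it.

A^⊗2:
  [1, -9, 8, 5]
  [-12, 1, -5, 3]
  [-20, -17, -13, -5]
  [-15, -16, -8, -4]
A^⊗3:
  [-10, 3, -3, 5]
  [0, -10, 7, 4]
  [-18, -18, -11, -7]
  [-17, -13, -10, -6]
Answer: row 2 of A^⊗3 = [-18, -18, -11, -7]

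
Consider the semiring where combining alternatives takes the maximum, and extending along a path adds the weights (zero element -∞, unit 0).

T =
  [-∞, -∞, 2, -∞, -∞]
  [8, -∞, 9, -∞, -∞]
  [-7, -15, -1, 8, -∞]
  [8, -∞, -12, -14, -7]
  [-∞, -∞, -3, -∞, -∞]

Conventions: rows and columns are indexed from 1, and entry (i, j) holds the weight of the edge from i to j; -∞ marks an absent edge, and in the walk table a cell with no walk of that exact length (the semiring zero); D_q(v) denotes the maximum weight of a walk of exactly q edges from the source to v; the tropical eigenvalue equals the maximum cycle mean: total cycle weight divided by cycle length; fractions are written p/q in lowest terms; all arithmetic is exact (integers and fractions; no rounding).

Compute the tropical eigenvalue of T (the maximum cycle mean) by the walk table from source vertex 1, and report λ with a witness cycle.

q=0: [0, -∞, -∞, -∞, -∞]
q=1: [-∞, -∞, 2, -∞, -∞]
q=2: [-5, -13, 1, 10, -∞]
q=3: [18, -14, 0, 9, 3]
q=4: [17, -15, 20, 8, 2]
q=5: [16, 5, 19, 28, 1]
Optimal cycle mean attained by: cycle 1->3->4->1, total 2 + 8 + 8, length 3.
Answer: λ = 6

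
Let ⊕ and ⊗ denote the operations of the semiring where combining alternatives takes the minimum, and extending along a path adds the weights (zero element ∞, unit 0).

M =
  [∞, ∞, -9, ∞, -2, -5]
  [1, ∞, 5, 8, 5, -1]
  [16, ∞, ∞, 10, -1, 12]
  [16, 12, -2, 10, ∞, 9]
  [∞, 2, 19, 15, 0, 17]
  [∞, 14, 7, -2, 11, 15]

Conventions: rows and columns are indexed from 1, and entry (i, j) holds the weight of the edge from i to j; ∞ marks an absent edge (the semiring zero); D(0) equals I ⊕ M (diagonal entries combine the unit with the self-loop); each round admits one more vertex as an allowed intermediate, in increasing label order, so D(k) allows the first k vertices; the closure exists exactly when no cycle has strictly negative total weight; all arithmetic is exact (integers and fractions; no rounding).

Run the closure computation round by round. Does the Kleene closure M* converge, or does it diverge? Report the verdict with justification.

D(0):
  [0, ∞, -9, ∞, -2, -5]
  [1, 0, 5, 8, 5, -1]
  [16, ∞, 0, 10, -1, 12]
  [16, 12, -2, 0, ∞, 9]
  [∞, 2, 19, 15, 0, 17]
  [∞, 14, 7, -2, 11, 0]
D(1):
  [0, ∞, -9, ∞, -2, -5]
  [1, 0, -8, 8, -1, -4]
  [16, ∞, 0, 10, -1, 11]
  [16, 12, -2, 0, 14, 9]
  [∞, 2, 19, 15, 0, 17]
  [∞, 14, 7, -2, 11, 0]
D(2):
  [0, ∞, -9, ∞, -2, -5]
  [1, 0, -8, 8, -1, -4]
  [16, ∞, 0, 10, -1, 11]
  [13, 12, -2, 0, 11, 8]
  [3, 2, -6, 10, 0, -2]
  [15, 14, 6, -2, 11, 0]
Detection: at round 3, diagonal entry (5, 5) turns strictly negative.
Key observation: the cycle 5->2->1->3->5 has total weight 2 + 1 + (-9) + (-1), which is strictly negative.
Answer: DIVERGES — negative cycle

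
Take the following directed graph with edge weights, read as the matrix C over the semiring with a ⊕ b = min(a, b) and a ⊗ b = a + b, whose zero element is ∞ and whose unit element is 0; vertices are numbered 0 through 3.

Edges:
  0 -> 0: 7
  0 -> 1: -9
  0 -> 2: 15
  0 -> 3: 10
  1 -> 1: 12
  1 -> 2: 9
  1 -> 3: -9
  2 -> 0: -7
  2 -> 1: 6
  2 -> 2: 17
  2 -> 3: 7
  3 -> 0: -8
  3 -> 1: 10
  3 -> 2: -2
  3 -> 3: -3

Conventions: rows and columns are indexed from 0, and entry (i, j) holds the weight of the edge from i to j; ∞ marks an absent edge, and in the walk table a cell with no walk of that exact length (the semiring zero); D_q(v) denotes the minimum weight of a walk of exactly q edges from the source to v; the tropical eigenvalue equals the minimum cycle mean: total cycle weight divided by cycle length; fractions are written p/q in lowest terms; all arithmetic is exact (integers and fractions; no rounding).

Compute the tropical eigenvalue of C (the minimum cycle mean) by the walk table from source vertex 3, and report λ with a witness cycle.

q=0: [∞, ∞, ∞, 0]
q=1: [-8, 10, -2, -3]
q=2: [-11, -17, -5, -6]
q=3: [-14, -20, -8, -26]
q=4: [-34, -23, -28, -29]
Optimal cycle mean attained by: cycle 0->1->3->0, total (-9) + (-9) + (-8), length 3.
Answer: λ = -26/3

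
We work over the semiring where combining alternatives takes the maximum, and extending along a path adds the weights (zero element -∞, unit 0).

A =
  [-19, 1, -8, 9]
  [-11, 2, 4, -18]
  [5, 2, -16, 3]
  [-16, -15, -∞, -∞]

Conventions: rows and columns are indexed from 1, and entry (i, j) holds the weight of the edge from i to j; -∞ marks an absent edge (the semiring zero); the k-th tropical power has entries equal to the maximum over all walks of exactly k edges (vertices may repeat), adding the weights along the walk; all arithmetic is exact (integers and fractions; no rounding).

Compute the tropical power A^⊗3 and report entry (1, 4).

A^⊗2:
  [-3, 3, 5, -5]
  [9, 6, 6, 7]
  [-9, 6, 6, 14]
  [-26, -13, -11, -7]
A^⊗3:
  [10, 7, 7, 8]
  [11, 10, 10, 18]
  [11, 8, 10, 9]
  [-6, -9, -9, -8]
Key observation: the optimum is the walk 1->2->3->4, with weight 1 + 4 + 3 = 8.
Optimal value attained by: walk 1->2->3->4.
Answer: (A^⊗3)[1][4] = 8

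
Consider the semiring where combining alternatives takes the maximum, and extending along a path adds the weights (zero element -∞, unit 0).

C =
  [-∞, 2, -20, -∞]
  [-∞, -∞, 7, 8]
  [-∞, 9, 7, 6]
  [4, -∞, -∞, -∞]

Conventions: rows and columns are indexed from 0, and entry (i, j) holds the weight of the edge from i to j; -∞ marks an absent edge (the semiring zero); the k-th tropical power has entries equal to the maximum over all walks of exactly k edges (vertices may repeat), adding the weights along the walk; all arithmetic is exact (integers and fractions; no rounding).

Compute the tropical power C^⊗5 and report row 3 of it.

C^⊗2:
  [-∞, -11, 9, 10]
  [12, 16, 14, 13]
  [10, 16, 16, 17]
  [-∞, 6, -16, -∞]
C^⊗3:
  [14, 18, 16, 15]
  [17, 23, 23, 24]
  [21, 25, 23, 24]
  [-∞, -7, 13, 14]
C^⊗4:
  [19, 25, 25, 26]
  [28, 32, 30, 31]
  [28, 32, 32, 33]
  [18, 22, 20, 19]
C^⊗5:
  [30, 34, 32, 33]
  [35, 39, 39, 40]
  [37, 41, 39, 40]
  [23, 29, 29, 30]
Answer: row 3 of C^⊗5 = [23, 29, 29, 30]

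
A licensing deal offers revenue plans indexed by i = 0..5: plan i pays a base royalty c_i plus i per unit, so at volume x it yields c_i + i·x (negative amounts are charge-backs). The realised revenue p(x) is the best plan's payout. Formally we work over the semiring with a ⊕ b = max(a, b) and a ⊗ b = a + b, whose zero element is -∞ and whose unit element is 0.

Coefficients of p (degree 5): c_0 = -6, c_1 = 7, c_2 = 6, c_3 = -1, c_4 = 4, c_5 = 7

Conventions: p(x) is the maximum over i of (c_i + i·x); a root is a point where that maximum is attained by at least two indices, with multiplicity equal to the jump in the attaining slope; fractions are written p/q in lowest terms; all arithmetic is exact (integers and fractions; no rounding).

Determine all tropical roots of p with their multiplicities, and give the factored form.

hull edge (i=0, c=-6) to (i=1, c=7): slope 13, span 1
hull edge (i=1, c=7) to (i=5, c=7): slope 0, span 4
Factored form: p(x) = 7 ⊗ (x ⊕ (-13)) ⊗ (x ⊕ 0) ⊗ (x ⊕ 0) ⊗ (x ⊕ 0) ⊗ (x ⊕ 0)
Answer: roots = -13 (mult 1), 0 (mult 4)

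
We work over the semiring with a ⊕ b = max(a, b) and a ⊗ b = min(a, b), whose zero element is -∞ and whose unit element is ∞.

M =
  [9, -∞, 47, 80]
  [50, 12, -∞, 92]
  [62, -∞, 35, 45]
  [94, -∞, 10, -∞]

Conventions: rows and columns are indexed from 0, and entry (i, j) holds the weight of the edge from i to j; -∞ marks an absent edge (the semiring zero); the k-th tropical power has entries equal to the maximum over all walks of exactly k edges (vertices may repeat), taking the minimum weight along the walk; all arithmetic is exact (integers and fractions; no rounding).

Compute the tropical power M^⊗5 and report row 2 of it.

M^⊗2:
  [80, -∞, 35, 45]
  [92, 12, 47, 50]
  [45, -∞, 47, 62]
  [10, -∞, 47, 80]
M^⊗3:
  [45, -∞, 47, 80]
  [50, 12, 47, 80]
  [62, -∞, 45, 45]
  [80, -∞, 35, 45]
M^⊗4:
  [80, -∞, 45, 45]
  [80, 12, 47, 50]
  [45, -∞, 47, 62]
  [45, -∞, 47, 80]
M^⊗5:
  [45, -∞, 47, 80]
  [50, 12, 47, 80]
  [62, -∞, 45, 45]
  [80, -∞, 45, 45]
Answer: row 2 of M^⊗5 = [62, -∞, 45, 45]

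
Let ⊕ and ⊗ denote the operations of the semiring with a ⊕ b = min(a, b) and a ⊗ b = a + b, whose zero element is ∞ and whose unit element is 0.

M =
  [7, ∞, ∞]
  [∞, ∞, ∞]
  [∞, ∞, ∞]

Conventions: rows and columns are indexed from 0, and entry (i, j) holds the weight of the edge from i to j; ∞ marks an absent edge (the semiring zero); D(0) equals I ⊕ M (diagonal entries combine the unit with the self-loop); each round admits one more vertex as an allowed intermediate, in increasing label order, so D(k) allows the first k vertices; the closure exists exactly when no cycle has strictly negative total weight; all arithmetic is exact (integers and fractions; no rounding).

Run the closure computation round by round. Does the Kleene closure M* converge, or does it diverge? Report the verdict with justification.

D(0):
  [0, ∞, ∞]
  [∞, 0, ∞]
  [∞, ∞, 0]
D(1):
  [0, ∞, ∞]
  [∞, 0, ∞]
  [∞, ∞, 0]
D(2):
  [0, ∞, ∞]
  [∞, 0, ∞]
  [∞, ∞, 0]
D(3):
  [0, ∞, ∞]
  [∞, 0, ∞]
  [∞, ∞, 0]
Key observation: every diagonal entry stays at the unit through all rounds, so no improving cycle exists.
Answer: CONVERGES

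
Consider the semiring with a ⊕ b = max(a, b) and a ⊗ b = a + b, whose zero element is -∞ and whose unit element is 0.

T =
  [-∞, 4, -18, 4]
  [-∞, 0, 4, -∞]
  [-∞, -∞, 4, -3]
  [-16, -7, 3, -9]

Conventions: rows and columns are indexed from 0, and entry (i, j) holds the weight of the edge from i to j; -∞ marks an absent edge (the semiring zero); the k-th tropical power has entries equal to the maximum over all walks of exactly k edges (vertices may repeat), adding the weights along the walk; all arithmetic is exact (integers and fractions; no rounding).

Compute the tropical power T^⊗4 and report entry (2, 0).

T^⊗2:
  [-12, 4, 8, -5]
  [-∞, 0, 8, 1]
  [-19, -10, 8, 1]
  [-25, -7, 7, 0]
T^⊗3:
  [-21, 4, 12, 5]
  [-15, 0, 12, 5]
  [-15, -6, 12, 5]
  [-16, -7, 11, 4]
T^⊗4:
  [-11, 4, 16, 9]
  [-11, 0, 16, 9]
  [-11, -2, 16, 9]
  [-12, -3, 15, 8]
Key observation: the optimum is the walk 2->2->2->3->0, with weight 4 + 4 + (-3) + (-16) = -11.
Optimal value attained by: walk 2->2->2->3->0.
Answer: (T^⊗4)[2][0] = -11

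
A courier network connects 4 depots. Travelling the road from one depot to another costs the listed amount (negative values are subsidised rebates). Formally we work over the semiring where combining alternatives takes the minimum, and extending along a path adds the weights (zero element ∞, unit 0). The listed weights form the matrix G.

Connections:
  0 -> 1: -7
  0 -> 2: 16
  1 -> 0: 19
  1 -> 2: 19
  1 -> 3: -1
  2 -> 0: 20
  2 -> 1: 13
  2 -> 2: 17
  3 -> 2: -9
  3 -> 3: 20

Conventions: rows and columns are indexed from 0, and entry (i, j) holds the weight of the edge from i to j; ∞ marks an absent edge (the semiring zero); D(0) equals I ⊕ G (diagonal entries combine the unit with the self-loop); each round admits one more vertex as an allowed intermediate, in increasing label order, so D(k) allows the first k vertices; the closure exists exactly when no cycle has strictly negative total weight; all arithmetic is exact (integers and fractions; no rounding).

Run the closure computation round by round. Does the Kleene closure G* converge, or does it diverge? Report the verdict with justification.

D(0):
  [0, -7, 16, ∞]
  [19, 0, 19, -1]
  [20, 13, 0, ∞]
  [∞, ∞, -9, 0]
D(1):
  [0, -7, 16, ∞]
  [19, 0, 19, -1]
  [20, 13, 0, ∞]
  [∞, ∞, -9, 0]
D(2):
  [0, -7, 12, -8]
  [19, 0, 19, -1]
  [20, 13, 0, 12]
  [∞, ∞, -9, 0]
D(3):
  [0, -7, 12, -8]
  [19, 0, 19, -1]
  [20, 13, 0, 12]
  [11, 4, -9, 0]
D(4):
  [0, -7, -17, -8]
  [10, 0, -10, -1]
  [20, 13, 0, 12]
  [11, 4, -9, 0]
Key observation: every diagonal entry stays at the unit through all rounds, so no improving cycle exists.
Answer: CONVERGES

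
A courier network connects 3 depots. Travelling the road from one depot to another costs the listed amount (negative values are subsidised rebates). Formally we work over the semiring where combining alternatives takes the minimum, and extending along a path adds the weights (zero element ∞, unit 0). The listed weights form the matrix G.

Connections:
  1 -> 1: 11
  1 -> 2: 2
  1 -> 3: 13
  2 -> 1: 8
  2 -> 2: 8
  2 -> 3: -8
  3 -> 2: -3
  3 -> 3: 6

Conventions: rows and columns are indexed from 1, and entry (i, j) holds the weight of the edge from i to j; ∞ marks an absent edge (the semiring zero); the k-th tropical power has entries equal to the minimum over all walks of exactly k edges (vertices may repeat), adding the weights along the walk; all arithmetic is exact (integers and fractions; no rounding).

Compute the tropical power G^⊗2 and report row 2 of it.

G^⊗2:
  [10, 10, -6]
  [16, -11, -2]
  [5, 3, -11]
Answer: row 2 of G^⊗2 = [16, -11, -2]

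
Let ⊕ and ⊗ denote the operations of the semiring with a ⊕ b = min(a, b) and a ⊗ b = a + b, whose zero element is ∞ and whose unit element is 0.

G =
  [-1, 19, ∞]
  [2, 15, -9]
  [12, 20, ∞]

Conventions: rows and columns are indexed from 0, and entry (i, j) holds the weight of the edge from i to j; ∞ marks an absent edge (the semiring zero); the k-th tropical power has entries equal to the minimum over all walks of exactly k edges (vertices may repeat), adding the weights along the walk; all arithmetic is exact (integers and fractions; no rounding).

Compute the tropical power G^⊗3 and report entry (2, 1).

G^⊗2:
  [-2, 18, 10]
  [1, 11, 6]
  [11, 31, 11]
G^⊗3:
  [-3, 17, 9]
  [0, 20, 2]
  [10, 30, 22]
Key observation: the optimum is the walk 2->0->0->1, with weight 12 + (-1) + 19 = 30.
Optimal value attained by: walk 2->0->0->1.
Answer: (G^⊗3)[2][1] = 30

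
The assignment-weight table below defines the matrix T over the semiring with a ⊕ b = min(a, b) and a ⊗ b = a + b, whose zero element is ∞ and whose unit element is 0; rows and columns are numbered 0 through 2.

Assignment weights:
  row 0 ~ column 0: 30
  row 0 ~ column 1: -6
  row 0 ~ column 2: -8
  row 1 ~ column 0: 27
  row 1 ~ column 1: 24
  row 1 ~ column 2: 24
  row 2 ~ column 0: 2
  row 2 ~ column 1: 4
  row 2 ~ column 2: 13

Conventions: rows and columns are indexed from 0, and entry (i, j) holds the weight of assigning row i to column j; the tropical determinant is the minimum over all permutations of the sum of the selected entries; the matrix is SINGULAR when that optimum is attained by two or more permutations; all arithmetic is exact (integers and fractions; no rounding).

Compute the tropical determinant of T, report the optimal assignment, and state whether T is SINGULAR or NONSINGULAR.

σ = (0, 1, 2): 30 + 24 + 13 = 67
σ = (0, 2, 1): 30 + 24 + 4 = 58
σ = (1, 0, 2): (-6) + 27 + 13 = 34
σ = (1, 2, 0): (-6) + 24 + 2 = 20
σ = (2, 0, 1): (-8) + 27 + 4 = 23
σ = (2, 1, 0): (-8) + 24 + 2 = 18
Optimal value attained by: σ = (2, 1, 0).
Answer: det⊕(T) = 18; verdict: NONSINGULAR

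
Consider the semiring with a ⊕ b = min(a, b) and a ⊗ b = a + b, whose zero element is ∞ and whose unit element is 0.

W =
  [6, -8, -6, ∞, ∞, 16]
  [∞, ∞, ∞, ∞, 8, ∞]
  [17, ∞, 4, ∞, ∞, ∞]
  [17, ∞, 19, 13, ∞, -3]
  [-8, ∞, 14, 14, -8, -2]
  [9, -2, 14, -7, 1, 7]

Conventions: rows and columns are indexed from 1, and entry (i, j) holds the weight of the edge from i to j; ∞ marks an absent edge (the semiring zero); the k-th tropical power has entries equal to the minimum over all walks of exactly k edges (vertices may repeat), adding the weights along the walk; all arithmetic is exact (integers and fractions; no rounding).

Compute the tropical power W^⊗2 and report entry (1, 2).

W^⊗2:
  [11, -2, -2, 9, 0, 22]
  [0, ∞, 22, 22, 0, 6]
  [21, 9, 8, ∞, ∞, 33]
  [6, -5, 11, -10, -2, 4]
  [-16, -16, -14, -9, -16, -10]
  [-7, 1, 3, 0, -7, -10]
Key observation: the optimum is the walk 1->1->2, with weight 6 + (-8) = -2.
Optimal value attained by: walk 1->1->2.
Answer: (W^⊗2)[1][2] = -2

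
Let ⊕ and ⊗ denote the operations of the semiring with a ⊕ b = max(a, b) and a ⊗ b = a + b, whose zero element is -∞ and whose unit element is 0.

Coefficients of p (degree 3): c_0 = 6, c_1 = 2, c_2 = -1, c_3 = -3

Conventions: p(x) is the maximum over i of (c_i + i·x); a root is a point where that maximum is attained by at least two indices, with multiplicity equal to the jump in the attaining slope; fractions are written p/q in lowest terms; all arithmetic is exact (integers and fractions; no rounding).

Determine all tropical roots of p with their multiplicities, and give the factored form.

hull edge (i=0, c=6) to (i=3, c=-3): slope -3, span 3
Factored form: p(x) = -3 ⊗ (x ⊕ 3) ⊗ (x ⊕ 3) ⊗ (x ⊕ 3)
Answer: roots = 3 (mult 3)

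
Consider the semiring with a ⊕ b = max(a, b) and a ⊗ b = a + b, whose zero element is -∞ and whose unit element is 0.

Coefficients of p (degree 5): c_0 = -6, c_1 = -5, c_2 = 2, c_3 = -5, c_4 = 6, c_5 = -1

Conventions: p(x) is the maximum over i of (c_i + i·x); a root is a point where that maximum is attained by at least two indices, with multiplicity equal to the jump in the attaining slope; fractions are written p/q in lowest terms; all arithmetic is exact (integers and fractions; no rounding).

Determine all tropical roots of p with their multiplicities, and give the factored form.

hull edge (i=0, c=-6) to (i=2, c=2): slope 4, span 2
hull edge (i=2, c=2) to (i=4, c=6): slope 2, span 2
hull edge (i=4, c=6) to (i=5, c=-1): slope -7, span 1
Factored form: p(x) = -1 ⊗ (x ⊕ (-4)) ⊗ (x ⊕ (-4)) ⊗ (x ⊕ (-2)) ⊗ (x ⊕ (-2)) ⊗ (x ⊕ 7)
Answer: roots = -4 (mult 2), -2 (mult 2), 7 (mult 1)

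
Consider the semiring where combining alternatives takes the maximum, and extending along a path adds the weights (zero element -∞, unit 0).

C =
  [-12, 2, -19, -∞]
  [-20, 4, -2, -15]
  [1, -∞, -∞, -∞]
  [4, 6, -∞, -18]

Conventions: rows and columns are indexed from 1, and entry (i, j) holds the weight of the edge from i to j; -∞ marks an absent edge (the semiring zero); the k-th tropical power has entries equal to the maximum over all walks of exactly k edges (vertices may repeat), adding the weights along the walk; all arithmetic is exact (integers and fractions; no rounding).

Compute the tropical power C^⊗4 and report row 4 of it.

C^⊗2:
  [-18, 6, 0, -13]
  [-1, 8, 2, -11]
  [-11, 3, -18, -∞]
  [-8, 10, 4, -9]
C^⊗3:
  [1, 10, 4, -9]
  [3, 12, 6, -7]
  [-17, 7, 1, -12]
  [5, 14, 8, -5]
C^⊗4:
  [5, 14, 8, -5]
  [7, 16, 10, -3]
  [2, 11, 5, -8]
  [9, 18, 12, -1]
Answer: row 4 of C^⊗4 = [9, 18, 12, -1]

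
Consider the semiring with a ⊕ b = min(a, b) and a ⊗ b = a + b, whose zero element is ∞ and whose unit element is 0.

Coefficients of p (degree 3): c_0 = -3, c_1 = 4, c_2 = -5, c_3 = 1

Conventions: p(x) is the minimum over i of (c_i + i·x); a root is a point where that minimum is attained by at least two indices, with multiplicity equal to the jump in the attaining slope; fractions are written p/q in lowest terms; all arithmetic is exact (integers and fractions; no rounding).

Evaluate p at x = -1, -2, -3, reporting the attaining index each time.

p(-1) = min(-3+0·(-1)=-3, 4+1·(-1)=3, -5+2·(-1)=-7, 1+3·(-1)=-2) = -7 (attained by i=2)
p(-2) = min(-3+0·(-2)=-3, 4+1·(-2)=2, -5+2·(-2)=-9, 1+3·(-2)=-5) = -9 (attained by i=2)
p(-3) = min(-3+0·(-3)=-3, 4+1·(-3)=1, -5+2·(-3)=-11, 1+3·(-3)=-8) = -11 (attained by i=2)
Answer: p(-1) = -7; p(-2) = -9; p(-3) = -11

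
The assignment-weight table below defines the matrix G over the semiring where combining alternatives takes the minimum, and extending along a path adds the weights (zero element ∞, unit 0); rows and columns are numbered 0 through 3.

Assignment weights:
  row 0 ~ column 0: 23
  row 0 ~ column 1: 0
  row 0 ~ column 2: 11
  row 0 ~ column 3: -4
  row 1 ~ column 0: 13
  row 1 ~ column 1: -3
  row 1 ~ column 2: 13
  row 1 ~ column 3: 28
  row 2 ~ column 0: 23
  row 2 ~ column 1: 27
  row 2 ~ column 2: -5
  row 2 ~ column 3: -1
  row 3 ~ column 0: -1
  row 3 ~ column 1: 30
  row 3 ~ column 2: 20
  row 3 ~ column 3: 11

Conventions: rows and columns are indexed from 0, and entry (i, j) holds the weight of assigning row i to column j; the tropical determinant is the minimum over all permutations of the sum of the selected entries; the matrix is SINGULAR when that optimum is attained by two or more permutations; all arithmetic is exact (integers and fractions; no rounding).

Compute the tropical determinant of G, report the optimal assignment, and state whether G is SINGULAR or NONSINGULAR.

σ = (0, 1, 2, 3): 23 + (-3) + (-5) + 11 = 26
σ = (0, 1, 3, 2): 23 + (-3) + (-1) + 20 = 39
σ = (0, 2, 1, 3): 23 + 13 + 27 + 11 = 74
σ = (0, 2, 3, 1): 23 + 13 + (-1) + 30 = 65
σ = (0, 3, 1, 2): 23 + 28 + 27 + 20 = 98
σ = (0, 3, 2, 1): 23 + 28 + (-5) + 30 = 76
σ = (1, 0, 2, 3): 0 + 13 + (-5) + 11 = 19
σ = (1, 0, 3, 2): 0 + 13 + (-1) + 20 = 32
σ = (1, 2, 0, 3): 0 + 13 + 23 + 11 = 47
σ = (1, 2, 3, 0): 0 + 13 + (-1) + (-1) = 11
σ = (1, 3, 0, 2): 0 + 28 + 23 + 20 = 71
σ = (1, 3, 2, 0): 0 + 28 + (-5) + (-1) = 22
σ = (2, 0, 1, 3): 11 + 13 + 27 + 11 = 62
σ = (2, 0, 3, 1): 11 + 13 + (-1) + 30 = 53
σ = (2, 1, 0, 3): 11 + (-3) + 23 + 11 = 42
σ = (2, 1, 3, 0): 11 + (-3) + (-1) + (-1) = 6
σ = (2, 3, 0, 1): 11 + 28 + 23 + 30 = 92
σ = (2, 3, 1, 0): 11 + 28 + 27 + (-1) = 65
σ = (3, 0, 1, 2): (-4) + 13 + 27 + 20 = 56
σ = (3, 0, 2, 1): (-4) + 13 + (-5) + 30 = 34
σ = (3, 1, 0, 2): (-4) + (-3) + 23 + 20 = 36
σ = (3, 1, 2, 0): (-4) + (-3) + (-5) + (-1) = -13
σ = (3, 2, 0, 1): (-4) + 13 + 23 + 30 = 62
σ = (3, 2, 1, 0): (-4) + 13 + 27 + (-1) = 35
Optimal value attained by: σ = (3, 1, 2, 0).
Answer: det⊕(G) = -13; verdict: NONSINGULAR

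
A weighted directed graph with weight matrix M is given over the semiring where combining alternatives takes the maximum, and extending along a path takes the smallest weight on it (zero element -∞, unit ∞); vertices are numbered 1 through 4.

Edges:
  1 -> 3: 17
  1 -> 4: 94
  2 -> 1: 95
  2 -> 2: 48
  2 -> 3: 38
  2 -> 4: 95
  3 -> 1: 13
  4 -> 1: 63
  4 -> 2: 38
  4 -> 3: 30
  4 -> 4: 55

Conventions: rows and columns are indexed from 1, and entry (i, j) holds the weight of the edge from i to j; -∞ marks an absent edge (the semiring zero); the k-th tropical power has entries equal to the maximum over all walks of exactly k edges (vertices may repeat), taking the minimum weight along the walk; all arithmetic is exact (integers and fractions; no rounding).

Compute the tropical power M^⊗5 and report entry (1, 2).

M^⊗2:
  [63, 38, 30, 55]
  [63, 48, 38, 94]
  [-∞, -∞, 13, 13]
  [55, 38, 38, 63]
M^⊗3:
  [55, 38, 38, 63]
  [63, 48, 38, 63]
  [13, 13, 13, 13]
  [63, 38, 38, 55]
M^⊗4:
  [63, 38, 38, 55]
  [63, 48, 38, 63]
  [13, 13, 13, 13]
  [55, 38, 38, 63]
M^⊗5:
  [55, 38, 38, 63]
  [63, 48, 38, 63]
  [13, 13, 13, 13]
  [63, 38, 38, 55]
Key observation: the optimum is the walk 1->4->1->4->2->2, with weight 94 min 63 min 94 min 38 min 48 = 38.
Optimal value attained by: walk 1->4->1->4->2->2.
Answer: (M^⊗5)[1][2] = 38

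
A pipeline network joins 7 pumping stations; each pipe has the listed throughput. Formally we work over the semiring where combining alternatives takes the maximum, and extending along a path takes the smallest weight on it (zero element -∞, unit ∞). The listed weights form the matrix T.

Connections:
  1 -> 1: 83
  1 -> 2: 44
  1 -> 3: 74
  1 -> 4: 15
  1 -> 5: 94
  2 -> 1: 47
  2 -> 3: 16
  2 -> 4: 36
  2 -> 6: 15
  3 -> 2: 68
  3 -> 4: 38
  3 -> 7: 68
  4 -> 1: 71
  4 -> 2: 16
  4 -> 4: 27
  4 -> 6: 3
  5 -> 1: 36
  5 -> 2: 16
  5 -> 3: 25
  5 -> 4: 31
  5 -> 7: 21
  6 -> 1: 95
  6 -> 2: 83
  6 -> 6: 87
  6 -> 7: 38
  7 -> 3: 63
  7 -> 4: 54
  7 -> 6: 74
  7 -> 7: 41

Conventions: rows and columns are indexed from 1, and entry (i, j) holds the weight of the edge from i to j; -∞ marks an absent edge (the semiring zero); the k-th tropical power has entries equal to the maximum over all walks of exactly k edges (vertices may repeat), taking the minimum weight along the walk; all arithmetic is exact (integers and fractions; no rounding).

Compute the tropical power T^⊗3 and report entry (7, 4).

T^⊗2:
  [83, 68, 74, 38, 83, 15, 68]
  [47, 44, 47, 27, 47, 15, 16]
  [47, 16, 63, 54, -∞, 68, 41]
  [71, 44, 71, 27, 71, 15, 3]
  [36, 36, 36, 27, 36, 21, 25]
  [87, 83, 74, 38, 94, 87, 38]
  [74, 74, 41, 41, -∞, 74, 63]
T^⊗3:
  [83, 68, 74, 54, 83, 68, 68]
  [47, 47, 47, 38, 47, 16, 47]
  [68, 68, 47, 41, 47, 68, 63]
  [71, 68, 71, 38, 71, 15, 68]
  [36, 36, 36, 36, 36, 25, 36]
  [87, 83, 74, 38, 87, 87, 68]
  [74, 74, 74, 54, 74, 74, 41]
Key observation: the optimum is the walk 7->3->7->4, with weight 63 min 68 min 54 = 54.
Optimal value attained by: walk 7->3->7->4.
Answer: (T^⊗3)[7][4] = 54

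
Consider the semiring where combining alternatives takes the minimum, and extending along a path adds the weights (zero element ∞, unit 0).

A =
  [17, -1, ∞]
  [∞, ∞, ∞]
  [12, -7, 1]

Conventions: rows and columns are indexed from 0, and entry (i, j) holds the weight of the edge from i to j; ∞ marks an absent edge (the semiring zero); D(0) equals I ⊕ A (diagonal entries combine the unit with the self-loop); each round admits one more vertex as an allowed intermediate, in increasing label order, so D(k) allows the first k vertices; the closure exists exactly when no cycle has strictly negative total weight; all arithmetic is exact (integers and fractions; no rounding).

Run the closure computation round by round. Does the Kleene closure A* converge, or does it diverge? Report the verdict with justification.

D(0):
  [0, -1, ∞]
  [∞, 0, ∞]
  [12, -7, 0]
D(1):
  [0, -1, ∞]
  [∞, 0, ∞]
  [12, -7, 0]
D(2):
  [0, -1, ∞]
  [∞, 0, ∞]
  [12, -7, 0]
D(3):
  [0, -1, ∞]
  [∞, 0, ∞]
  [12, -7, 0]
Key observation: every diagonal entry stays at the unit through all rounds, so no improving cycle exists.
Answer: CONVERGES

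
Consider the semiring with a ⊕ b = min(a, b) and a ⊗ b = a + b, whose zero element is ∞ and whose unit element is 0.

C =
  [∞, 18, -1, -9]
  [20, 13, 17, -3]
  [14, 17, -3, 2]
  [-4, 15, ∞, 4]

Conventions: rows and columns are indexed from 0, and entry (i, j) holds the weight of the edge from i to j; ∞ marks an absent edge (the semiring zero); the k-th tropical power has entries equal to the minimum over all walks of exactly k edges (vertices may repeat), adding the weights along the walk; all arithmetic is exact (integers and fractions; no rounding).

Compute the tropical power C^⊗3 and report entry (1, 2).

C^⊗2:
  [-13, 6, -4, -5]
  [-7, 12, 14, 1]
  [-2, 14, -6, -1]
  [0, 14, -5, -13]
C^⊗3:
  [-9, 5, -14, -22]
  [-3, 11, -8, -16]
  [-5, 11, -9, -11]
  [-17, 2, -8, -9]
Key observation: the optimum is the walk 1->3->0->2, with weight (-3) + (-4) + (-1) = -8.
Optimal value attained by: walk 1->3->0->2.
Answer: (C^⊗3)[1][2] = -8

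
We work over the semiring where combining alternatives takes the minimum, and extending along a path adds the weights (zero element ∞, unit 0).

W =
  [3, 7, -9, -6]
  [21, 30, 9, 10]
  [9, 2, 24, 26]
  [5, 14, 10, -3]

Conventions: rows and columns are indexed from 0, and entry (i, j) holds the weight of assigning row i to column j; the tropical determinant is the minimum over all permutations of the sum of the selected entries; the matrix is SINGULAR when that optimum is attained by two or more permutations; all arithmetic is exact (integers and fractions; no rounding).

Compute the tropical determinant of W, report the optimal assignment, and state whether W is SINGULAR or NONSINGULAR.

σ = (0, 1, 2, 3): 3 + 30 + 24 + (-3) = 54
σ = (0, 1, 3, 2): 3 + 30 + 26 + 10 = 69
σ = (0, 2, 1, 3): 3 + 9 + 2 + (-3) = 11
σ = (0, 2, 3, 1): 3 + 9 + 26 + 14 = 52
σ = (0, 3, 1, 2): 3 + 10 + 2 + 10 = 25
σ = (0, 3, 2, 1): 3 + 10 + 24 + 14 = 51
σ = (1, 0, 2, 3): 7 + 21 + 24 + (-3) = 49
σ = (1, 0, 3, 2): 7 + 21 + 26 + 10 = 64
σ = (1, 2, 0, 3): 7 + 9 + 9 + (-3) = 22
σ = (1, 2, 3, 0): 7 + 9 + 26 + 5 = 47
σ = (1, 3, 0, 2): 7 + 10 + 9 + 10 = 36
σ = (1, 3, 2, 0): 7 + 10 + 24 + 5 = 46
σ = (2, 0, 1, 3): (-9) + 21 + 2 + (-3) = 11
σ = (2, 0, 3, 1): (-9) + 21 + 26 + 14 = 52
σ = (2, 1, 0, 3): (-9) + 30 + 9 + (-3) = 27
σ = (2, 1, 3, 0): (-9) + 30 + 26 + 5 = 52
σ = (2, 3, 0, 1): (-9) + 10 + 9 + 14 = 24
σ = (2, 3, 1, 0): (-9) + 10 + 2 + 5 = 8
σ = (3, 0, 1, 2): (-6) + 21 + 2 + 10 = 27
σ = (3, 0, 2, 1): (-6) + 21 + 24 + 14 = 53
σ = (3, 1, 0, 2): (-6) + 30 + 9 + 10 = 43
σ = (3, 1, 2, 0): (-6) + 30 + 24 + 5 = 53
σ = (3, 2, 0, 1): (-6) + 9 + 9 + 14 = 26
σ = (3, 2, 1, 0): (-6) + 9 + 2 + 5 = 10
Optimal value attained by: σ = (2, 3, 1, 0).
Answer: det⊕(W) = 8; verdict: NONSINGULAR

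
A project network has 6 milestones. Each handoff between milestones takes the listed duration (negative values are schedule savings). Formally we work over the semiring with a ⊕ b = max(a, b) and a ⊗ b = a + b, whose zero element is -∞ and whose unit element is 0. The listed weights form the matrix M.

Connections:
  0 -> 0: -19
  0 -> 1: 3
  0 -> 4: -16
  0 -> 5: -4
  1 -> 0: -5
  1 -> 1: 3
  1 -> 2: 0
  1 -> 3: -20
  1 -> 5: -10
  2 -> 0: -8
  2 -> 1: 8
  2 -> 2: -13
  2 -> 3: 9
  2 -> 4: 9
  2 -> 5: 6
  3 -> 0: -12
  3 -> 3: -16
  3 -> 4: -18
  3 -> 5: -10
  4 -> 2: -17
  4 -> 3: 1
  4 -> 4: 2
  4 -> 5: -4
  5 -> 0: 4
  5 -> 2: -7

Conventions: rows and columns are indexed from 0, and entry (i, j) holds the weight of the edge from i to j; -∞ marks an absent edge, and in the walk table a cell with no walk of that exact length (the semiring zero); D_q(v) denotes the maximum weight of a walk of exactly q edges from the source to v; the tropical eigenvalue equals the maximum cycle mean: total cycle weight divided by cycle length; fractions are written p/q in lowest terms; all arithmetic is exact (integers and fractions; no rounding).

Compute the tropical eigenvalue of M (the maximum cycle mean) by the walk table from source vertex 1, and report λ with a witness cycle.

q=0: [-∞, 0, -∞, -∞, -∞, -∞]
q=1: [-5, 3, 0, -20, -∞, -10]
q=2: [-2, 8, 3, 9, 9, 6]
q=3: [10, 11, 8, 12, 12, 9]
q=4: [13, 16, 11, 17, 17, 14]
q=5: [18, 19, 16, 20, 20, 17]
q=6: [21, 24, 19, 25, 25, 22]
Optimal cycle mean attained by: cycle 1->2->1, total 0 + 8, length 2.
Answer: λ = 4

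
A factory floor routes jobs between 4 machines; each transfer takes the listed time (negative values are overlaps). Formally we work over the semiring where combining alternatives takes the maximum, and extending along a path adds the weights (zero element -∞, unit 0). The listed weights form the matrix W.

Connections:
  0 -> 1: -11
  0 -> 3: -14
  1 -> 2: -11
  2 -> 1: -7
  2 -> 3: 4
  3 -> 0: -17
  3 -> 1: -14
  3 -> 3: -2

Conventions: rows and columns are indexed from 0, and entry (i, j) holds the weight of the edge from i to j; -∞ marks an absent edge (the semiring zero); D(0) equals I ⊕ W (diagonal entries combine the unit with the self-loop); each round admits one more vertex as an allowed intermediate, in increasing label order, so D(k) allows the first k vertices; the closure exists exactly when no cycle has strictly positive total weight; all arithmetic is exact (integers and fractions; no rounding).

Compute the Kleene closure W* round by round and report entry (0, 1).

D(0):
  [0, -11, -∞, -14]
  [-∞, 0, -11, -∞]
  [-∞, -7, 0, 4]
  [-17, -14, -∞, 0]
D(1):
  [0, -11, -∞, -14]
  [-∞, 0, -11, -∞]
  [-∞, -7, 0, 4]
  [-17, -14, -∞, 0]
D(2):
  [0, -11, -22, -14]
  [-∞, 0, -11, -∞]
  [-∞, -7, 0, 4]
  [-17, -14, -25, 0]
D(3):
  [0, -11, -22, -14]
  [-∞, 0, -11, -7]
  [-∞, -7, 0, 4]
  [-17, -14, -25, 0]
D(4):
  [0, -11, -22, -14]
  [-24, 0, -11, -7]
  [-13, -7, 0, 4]
  [-17, -14, -25, 0]
Answer: W*[0][1] = -11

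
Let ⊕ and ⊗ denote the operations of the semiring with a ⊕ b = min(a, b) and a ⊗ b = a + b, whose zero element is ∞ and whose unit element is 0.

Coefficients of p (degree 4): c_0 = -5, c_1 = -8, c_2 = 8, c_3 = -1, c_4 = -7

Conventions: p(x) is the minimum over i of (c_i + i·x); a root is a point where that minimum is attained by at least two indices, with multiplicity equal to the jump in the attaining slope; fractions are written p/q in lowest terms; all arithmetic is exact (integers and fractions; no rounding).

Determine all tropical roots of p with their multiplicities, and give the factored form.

hull edge (i=0, c=-5) to (i=1, c=-8): slope -3, span 1
hull edge (i=1, c=-8) to (i=4, c=-7): slope 1/3, span 3
Factored form: p(x) = -7 ⊗ (x ⊕ (-1/3)) ⊗ (x ⊕ (-1/3)) ⊗ (x ⊕ (-1/3)) ⊗ (x ⊕ 3)
Answer: roots = -1/3 (mult 3), 3 (mult 1)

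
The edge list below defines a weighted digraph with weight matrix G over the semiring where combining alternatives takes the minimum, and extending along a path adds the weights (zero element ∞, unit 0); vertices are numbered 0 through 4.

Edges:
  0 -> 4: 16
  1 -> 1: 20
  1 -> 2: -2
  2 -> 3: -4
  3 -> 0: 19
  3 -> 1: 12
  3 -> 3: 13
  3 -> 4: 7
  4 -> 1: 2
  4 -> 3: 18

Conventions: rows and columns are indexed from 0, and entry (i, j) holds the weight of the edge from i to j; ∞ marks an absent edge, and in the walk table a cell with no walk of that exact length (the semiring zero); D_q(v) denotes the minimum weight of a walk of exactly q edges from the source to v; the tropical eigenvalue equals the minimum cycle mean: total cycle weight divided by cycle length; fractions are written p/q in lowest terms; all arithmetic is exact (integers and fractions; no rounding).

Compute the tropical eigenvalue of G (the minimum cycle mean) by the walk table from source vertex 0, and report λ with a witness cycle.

q=0: [0, ∞, ∞, ∞, ∞]
q=1: [∞, ∞, ∞, ∞, 16]
q=2: [∞, 18, ∞, 34, ∞]
q=3: [53, 38, 16, 47, 41]
q=4: [66, 43, 36, 12, 54]
q=5: [31, 24, 41, 25, 19]
Optimal cycle mean attained by: cycle 1->2->3->4->1, total (-2) + (-4) + 7 + 2, length 4.
Answer: λ = 3/4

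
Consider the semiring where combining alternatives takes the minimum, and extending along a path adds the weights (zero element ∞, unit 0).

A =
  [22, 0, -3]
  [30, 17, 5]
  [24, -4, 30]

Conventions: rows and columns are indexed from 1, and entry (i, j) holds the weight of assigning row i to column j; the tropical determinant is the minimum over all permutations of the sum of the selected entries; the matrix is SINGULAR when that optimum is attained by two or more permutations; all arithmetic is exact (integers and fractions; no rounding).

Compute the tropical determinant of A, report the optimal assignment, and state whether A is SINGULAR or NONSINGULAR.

σ = (1, 2, 3): 22 + 17 + 30 = 69
σ = (1, 3, 2): 22 + 5 + (-4) = 23
σ = (2, 1, 3): 0 + 30 + 30 = 60
σ = (2, 3, 1): 0 + 5 + 24 = 29
σ = (3, 1, 2): (-3) + 30 + (-4) = 23
σ = (3, 2, 1): (-3) + 17 + 24 = 38
Optimal value attained by: σ = (1, 3, 2).
Answer: det⊕(A) = 23; verdict: SINGULAR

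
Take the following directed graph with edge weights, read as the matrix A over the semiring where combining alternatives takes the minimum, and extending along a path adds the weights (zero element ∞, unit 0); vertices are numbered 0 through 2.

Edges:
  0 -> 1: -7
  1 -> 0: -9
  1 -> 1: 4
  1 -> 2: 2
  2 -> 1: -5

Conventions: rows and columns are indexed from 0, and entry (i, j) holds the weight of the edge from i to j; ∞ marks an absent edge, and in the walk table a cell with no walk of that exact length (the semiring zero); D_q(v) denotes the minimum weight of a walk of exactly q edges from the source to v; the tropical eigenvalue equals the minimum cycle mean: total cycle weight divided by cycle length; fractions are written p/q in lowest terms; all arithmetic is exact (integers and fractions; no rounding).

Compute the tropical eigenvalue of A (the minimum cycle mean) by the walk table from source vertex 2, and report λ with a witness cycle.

q=0: [∞, ∞, 0]
q=1: [∞, -5, ∞]
q=2: [-14, -1, -3]
q=3: [-10, -21, 1]
Optimal cycle mean attained by: cycle 0->1->0, total (-7) + (-9), length 2.
Answer: λ = -8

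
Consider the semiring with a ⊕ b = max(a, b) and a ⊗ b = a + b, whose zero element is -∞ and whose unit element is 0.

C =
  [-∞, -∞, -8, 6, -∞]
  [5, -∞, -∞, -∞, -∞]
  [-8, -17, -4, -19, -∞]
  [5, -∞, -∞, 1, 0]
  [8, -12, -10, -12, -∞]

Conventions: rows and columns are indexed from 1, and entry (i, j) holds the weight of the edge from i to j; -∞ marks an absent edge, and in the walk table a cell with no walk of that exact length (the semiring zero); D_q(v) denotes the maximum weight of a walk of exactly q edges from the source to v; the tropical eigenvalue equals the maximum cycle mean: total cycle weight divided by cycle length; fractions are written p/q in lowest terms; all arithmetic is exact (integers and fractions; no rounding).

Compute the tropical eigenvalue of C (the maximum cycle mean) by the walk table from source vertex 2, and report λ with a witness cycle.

q=0: [-∞, 0, -∞, -∞, -∞]
q=1: [5, -∞, -∞, -∞, -∞]
q=2: [-∞, -∞, -3, 11, -∞]
q=3: [16, -20, -7, 12, 11]
q=4: [19, -1, 8, 22, 12]
q=5: [27, 0, 11, 25, 22]
Optimal cycle mean attained by: cycle 1->4->1, total 6 + 5, length 2.
Answer: λ = 11/2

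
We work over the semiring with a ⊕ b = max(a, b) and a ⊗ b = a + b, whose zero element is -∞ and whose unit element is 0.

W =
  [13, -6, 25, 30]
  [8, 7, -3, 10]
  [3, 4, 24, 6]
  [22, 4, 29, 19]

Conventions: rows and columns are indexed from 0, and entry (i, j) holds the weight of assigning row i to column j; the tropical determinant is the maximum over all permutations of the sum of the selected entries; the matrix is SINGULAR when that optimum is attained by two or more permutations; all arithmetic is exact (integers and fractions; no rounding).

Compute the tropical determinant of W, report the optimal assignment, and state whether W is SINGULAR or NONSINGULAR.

σ = (0, 1, 2, 3): 13 + 7 + 24 + 19 = 63
σ = (0, 1, 3, 2): 13 + 7 + 6 + 29 = 55
σ = (0, 2, 1, 3): 13 + (-3) + 4 + 19 = 33
σ = (0, 2, 3, 1): 13 + (-3) + 6 + 4 = 20
σ = (0, 3, 1, 2): 13 + 10 + 4 + 29 = 56
σ = (0, 3, 2, 1): 13 + 10 + 24 + 4 = 51
σ = (1, 0, 2, 3): (-6) + 8 + 24 + 19 = 45
σ = (1, 0, 3, 2): (-6) + 8 + 6 + 29 = 37
σ = (1, 2, 0, 3): (-6) + (-3) + 3 + 19 = 13
σ = (1, 2, 3, 0): (-6) + (-3) + 6 + 22 = 19
σ = (1, 3, 0, 2): (-6) + 10 + 3 + 29 = 36
σ = (1, 3, 2, 0): (-6) + 10 + 24 + 22 = 50
σ = (2, 0, 1, 3): 25 + 8 + 4 + 19 = 56
σ = (2, 0, 3, 1): 25 + 8 + 6 + 4 = 43
σ = (2, 1, 0, 3): 25 + 7 + 3 + 19 = 54
σ = (2, 1, 3, 0): 25 + 7 + 6 + 22 = 60
σ = (2, 3, 0, 1): 25 + 10 + 3 + 4 = 42
σ = (2, 3, 1, 0): 25 + 10 + 4 + 22 = 61
σ = (3, 0, 1, 2): 30 + 8 + 4 + 29 = 71
σ = (3, 0, 2, 1): 30 + 8 + 24 + 4 = 66
σ = (3, 1, 0, 2): 30 + 7 + 3 + 29 = 69
σ = (3, 1, 2, 0): 30 + 7 + 24 + 22 = 83
σ = (3, 2, 0, 1): 30 + (-3) + 3 + 4 = 34
σ = (3, 2, 1, 0): 30 + (-3) + 4 + 22 = 53
Optimal value attained by: σ = (3, 1, 2, 0).
Answer: det⊕(W) = 83; verdict: NONSINGULAR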